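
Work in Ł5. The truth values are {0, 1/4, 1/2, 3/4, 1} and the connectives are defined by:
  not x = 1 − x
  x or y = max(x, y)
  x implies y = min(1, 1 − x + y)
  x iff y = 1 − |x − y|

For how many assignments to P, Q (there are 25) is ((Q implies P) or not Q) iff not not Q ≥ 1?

value 1: 3 assignments (counts)
value 3/4: 5 assignments
value 1/2: 6 assignments
value 1/4: 5 assignments
value 0: 6 assignments
So 3 of the 25 assignments meet the threshold.

3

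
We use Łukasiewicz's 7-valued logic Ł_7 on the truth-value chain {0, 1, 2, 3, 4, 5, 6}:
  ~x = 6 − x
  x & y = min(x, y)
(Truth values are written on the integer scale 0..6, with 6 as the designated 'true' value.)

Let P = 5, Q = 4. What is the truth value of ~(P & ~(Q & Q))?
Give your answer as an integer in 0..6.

4

Q & Q = 4 & 4 = 4
~(Q & Q) = ~4 = 2
P & ~(Q & Q) = 5 & 2 = 2
~(P & ~(Q & Q)) = ~2 = 4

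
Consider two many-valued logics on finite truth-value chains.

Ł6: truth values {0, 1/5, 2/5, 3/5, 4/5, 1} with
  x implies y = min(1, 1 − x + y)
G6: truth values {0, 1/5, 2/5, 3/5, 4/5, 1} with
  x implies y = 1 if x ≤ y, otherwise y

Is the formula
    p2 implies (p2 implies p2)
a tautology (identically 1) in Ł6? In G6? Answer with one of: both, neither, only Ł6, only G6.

both

In Ł6: every assignment gives 1 — tautology.
In G6: every assignment gives 1 — tautology.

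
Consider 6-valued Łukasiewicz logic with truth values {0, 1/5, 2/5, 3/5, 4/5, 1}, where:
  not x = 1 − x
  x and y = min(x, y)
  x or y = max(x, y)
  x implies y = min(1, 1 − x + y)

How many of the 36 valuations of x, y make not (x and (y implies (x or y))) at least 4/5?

value 1: 6 assignments (counts)
value 4/5: 6 assignments (counts)
value 3/5: 6 assignments
value 2/5: 6 assignments
value 1/5: 6 assignments
value 0: 6 assignments
So 12 of the 36 assignments meet the threshold.

12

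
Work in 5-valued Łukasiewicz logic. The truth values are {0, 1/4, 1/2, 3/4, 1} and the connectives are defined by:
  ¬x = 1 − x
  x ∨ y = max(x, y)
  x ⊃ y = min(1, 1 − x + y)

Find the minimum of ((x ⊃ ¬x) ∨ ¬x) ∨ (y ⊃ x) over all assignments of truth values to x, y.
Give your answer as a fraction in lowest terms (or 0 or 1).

3/4

Take x = 3/4, y = 1:
¬x = ¬3/4 = 1/4
x ⊃ ¬x = 3/4 ⊃ 1/4 = 1/2
¬x = ¬3/4 = 1/4
(x ⊃ ¬x) ∨ ¬x = 1/2 ∨ 1/4 = 1/2
y ⊃ x = 1 ⊃ 3/4 = 3/4
((x ⊃ ¬x) ∨ ¬x) ∨ (y ⊃ x) = 1/2 ∨ 3/4 = 3/4
No assignment yields a value below 3/4, so this is the minimum.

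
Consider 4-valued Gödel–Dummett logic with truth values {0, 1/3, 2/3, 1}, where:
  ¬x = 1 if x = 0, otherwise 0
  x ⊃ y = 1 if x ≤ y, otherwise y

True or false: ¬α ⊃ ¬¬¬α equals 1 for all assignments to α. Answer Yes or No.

α = 0 ↦ 1
α = 1/3 ↦ 1
α = 2/3 ↦ 1
α = 1 ↦ 1
Every assignment gives a value ≥ 1.

Yes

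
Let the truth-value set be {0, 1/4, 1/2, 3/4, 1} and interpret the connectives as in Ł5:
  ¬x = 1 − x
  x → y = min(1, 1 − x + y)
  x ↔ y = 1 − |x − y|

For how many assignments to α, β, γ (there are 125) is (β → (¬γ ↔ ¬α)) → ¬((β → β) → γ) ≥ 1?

value 1: 36 assignments (counts)
value 3/4: 26 assignments
value 1/2: 26 assignments
value 1/4: 22 assignments
value 0: 15 assignments
So 36 of the 125 assignments meet the threshold.

36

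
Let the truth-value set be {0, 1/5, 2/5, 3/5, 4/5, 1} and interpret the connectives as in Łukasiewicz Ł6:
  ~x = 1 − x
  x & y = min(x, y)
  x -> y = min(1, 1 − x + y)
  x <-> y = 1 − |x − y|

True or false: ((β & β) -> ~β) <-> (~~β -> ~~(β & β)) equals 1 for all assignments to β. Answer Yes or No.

No

Counterexample: take β = 3/5.
β & β = 3/5 & 3/5 = 3/5
~β = ~3/5 = 2/5
(β & β) -> ~β = 3/5 -> 2/5 = 4/5
~β = ~3/5 = 2/5
~~β = ~2/5 = 3/5
β & β = 3/5 & 3/5 = 3/5
~(β & β) = ~3/5 = 2/5
~~(β & β) = ~2/5 = 3/5
~~β -> ~~(β & β) = 3/5 -> 3/5 = 1
((β & β) -> ~β) <-> (~~β -> ~~(β & β)) = 4/5 <-> 1 = 4/5
This gives 4/5 ≠ 1.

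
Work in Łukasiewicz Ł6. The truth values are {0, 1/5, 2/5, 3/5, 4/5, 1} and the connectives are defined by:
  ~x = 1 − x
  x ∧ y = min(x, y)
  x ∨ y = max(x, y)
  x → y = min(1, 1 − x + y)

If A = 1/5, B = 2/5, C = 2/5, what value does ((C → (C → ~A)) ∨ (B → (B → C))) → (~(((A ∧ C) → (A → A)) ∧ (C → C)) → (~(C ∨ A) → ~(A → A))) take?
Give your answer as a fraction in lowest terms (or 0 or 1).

~A = ~1/5 = 4/5
C → ~A = 2/5 → 4/5 = 1
C → (C → ~A) = 2/5 → 1 = 1
B → C = 2/5 → 2/5 = 1
B → (B → C) = 2/5 → 1 = 1
(C → (C → ~A)) ∨ (B → (B → C)) = 1 ∨ 1 = 1
A ∧ C = 1/5 ∧ 2/5 = 1/5
A → A = 1/5 → 1/5 = 1
(A ∧ C) → (A → A) = 1/5 → 1 = 1
C → C = 2/5 → 2/5 = 1
((A ∧ C) → (A → A)) ∧ (C → C) = 1 ∧ 1 = 1
~(((A ∧ C) → (A → A)) ∧ (C → C)) = ~1 = 0
C ∨ A = 2/5 ∨ 1/5 = 2/5
~(C ∨ A) = ~2/5 = 3/5
A → A = 1/5 → 1/5 = 1
~(A → A) = ~1 = 0
~(C ∨ A) → ~(A → A) = 3/5 → 0 = 2/5
~(((A ∧ C) → (A → A)) ∧ (C → C)) → (~(C ∨ A) → ~(A → A)) = 0 → 2/5 = 1
((C → (C → ~A)) ∨ (B → (B → C))) → (~(((A ∧ C) → (A → A)) ∧ (C → C)) → (~(C ∨ A) → ~(A → A))) = 1 → 1 = 1

1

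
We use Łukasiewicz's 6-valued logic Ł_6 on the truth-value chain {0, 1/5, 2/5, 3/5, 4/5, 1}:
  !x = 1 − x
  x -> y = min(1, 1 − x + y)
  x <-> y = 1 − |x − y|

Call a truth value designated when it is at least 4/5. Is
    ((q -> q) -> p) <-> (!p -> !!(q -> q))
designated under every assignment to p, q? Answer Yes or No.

No

Counterexample: take p = 0, q = 0.
q -> q = 0 -> 0 = 1
(q -> q) -> p = 1 -> 0 = 0
!p = !0 = 1
q -> q = 0 -> 0 = 1
!(q -> q) = !1 = 0
!!(q -> q) = !0 = 1
!p -> !!(q -> q) = 1 -> 1 = 1
((q -> q) -> p) <-> (!p -> !!(q -> q)) = 0 <-> 1 = 0
This gives 0, which is below 4/5.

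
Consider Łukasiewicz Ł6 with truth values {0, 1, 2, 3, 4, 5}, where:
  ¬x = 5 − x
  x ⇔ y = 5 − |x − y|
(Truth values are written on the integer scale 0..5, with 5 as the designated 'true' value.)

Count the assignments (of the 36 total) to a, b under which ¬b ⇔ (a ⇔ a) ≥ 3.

18

value 5: 6 assignments (counts)
value 4: 6 assignments (counts)
value 3: 6 assignments (counts)
value 2: 6 assignments
value 1: 6 assignments
value 0: 6 assignments
So 18 of the 36 assignments meet the threshold.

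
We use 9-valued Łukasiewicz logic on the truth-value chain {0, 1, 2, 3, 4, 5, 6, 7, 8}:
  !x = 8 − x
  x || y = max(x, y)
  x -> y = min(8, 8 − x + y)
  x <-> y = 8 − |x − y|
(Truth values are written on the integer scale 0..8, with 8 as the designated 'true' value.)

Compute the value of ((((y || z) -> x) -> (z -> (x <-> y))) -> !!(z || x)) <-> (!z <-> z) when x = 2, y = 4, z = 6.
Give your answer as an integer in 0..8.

y || z = 4 || 6 = 6
(y || z) -> x = 6 -> 2 = 4
x <-> y = 2 <-> 4 = 6
z -> (x <-> y) = 6 -> 6 = 8
((y || z) -> x) -> (z -> (x <-> y)) = 4 -> 8 = 8
z || x = 6 || 2 = 6
!(z || x) = !6 = 2
!!(z || x) = !2 = 6
(((y || z) -> x) -> (z -> (x <-> y))) -> !!(z || x) = 8 -> 6 = 6
!z = !6 = 2
!z <-> z = 2 <-> 6 = 4
((((y || z) -> x) -> (z -> (x <-> y))) -> !!(z || x)) <-> (!z <-> z) = 6 <-> 4 = 6

6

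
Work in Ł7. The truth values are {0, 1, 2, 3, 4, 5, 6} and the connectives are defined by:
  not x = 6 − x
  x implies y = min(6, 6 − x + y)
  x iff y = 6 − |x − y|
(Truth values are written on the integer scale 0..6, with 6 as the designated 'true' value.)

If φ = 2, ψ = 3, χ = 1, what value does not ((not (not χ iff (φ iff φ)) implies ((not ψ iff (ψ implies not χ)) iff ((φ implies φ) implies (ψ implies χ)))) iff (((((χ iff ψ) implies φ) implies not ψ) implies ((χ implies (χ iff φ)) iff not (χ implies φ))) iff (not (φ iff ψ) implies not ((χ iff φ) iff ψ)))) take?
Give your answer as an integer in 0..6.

5

not χ = not 1 = 5
φ iff φ = 2 iff 2 = 6
not χ iff (φ iff φ) = 5 iff 6 = 5
not (not χ iff (φ iff φ)) = not 5 = 1
not ψ = not 3 = 3
not χ = not 1 = 5
ψ implies not χ = 3 implies 5 = 6
not ψ iff (ψ implies not χ) = 3 iff 6 = 3
φ implies φ = 2 implies 2 = 6
ψ implies χ = 3 implies 1 = 4
(φ implies φ) implies (ψ implies χ) = 6 implies 4 = 4
(not ψ iff (ψ implies not χ)) iff ((φ implies φ) implies (ψ implies χ)) = 3 iff 4 = 5
not (not χ iff (φ iff φ)) implies ((not ψ iff (ψ implies not χ)) iff ((φ implies φ) implies (ψ implies χ))) = 1 implies 5 = 6
χ iff ψ = 1 iff 3 = 4
(χ iff ψ) implies φ = 4 implies 2 = 4
not ψ = not 3 = 3
((χ iff ψ) implies φ) implies not ψ = 4 implies 3 = 5
χ iff φ = 1 iff 2 = 5
χ implies (χ iff φ) = 1 implies 5 = 6
χ implies φ = 1 implies 2 = 6
not (χ implies φ) = not 6 = 0
(χ implies (χ iff φ)) iff not (χ implies φ) = 6 iff 0 = 0
(((χ iff ψ) implies φ) implies not ψ) implies ((χ implies (χ iff φ)) iff not (χ implies φ)) = 5 implies 0 = 1
φ iff ψ = 2 iff 3 = 5
not (φ iff ψ) = not 5 = 1
χ iff φ = 1 iff 2 = 5
(χ iff φ) iff ψ = 5 iff 3 = 4
not ((χ iff φ) iff ψ) = not 4 = 2
not (φ iff ψ) implies not ((χ iff φ) iff ψ) = 1 implies 2 = 6
((((χ iff ψ) implies φ) implies not ψ) implies ((χ implies (χ iff φ)) iff not (χ implies φ))) iff (not (φ iff ψ) implies not ((χ iff φ) iff ψ)) = 1 iff 6 = 1
(not (not χ iff (φ iff φ)) implies ((not ψ iff (ψ implies not χ)) iff ((φ implies φ) implies (ψ implies χ)))) iff (((((χ iff ψ) implies φ) implies not ψ) implies ((χ implies (χ iff φ)) iff not (χ implies φ))) iff (not (φ iff ψ) implies not ((χ iff φ) iff ψ))) = 6 iff 1 = 1
not ((not (not χ iff (φ iff φ)) implies ((not ψ iff (ψ implies not χ)) iff ((φ implies φ) implies (ψ implies χ)))) iff (((((χ iff ψ) implies φ) implies not ψ) implies ((χ implies (χ iff φ)) iff not (χ implies φ))) iff (not (φ iff ψ) implies not ((χ iff φ) iff ψ)))) = not 1 = 5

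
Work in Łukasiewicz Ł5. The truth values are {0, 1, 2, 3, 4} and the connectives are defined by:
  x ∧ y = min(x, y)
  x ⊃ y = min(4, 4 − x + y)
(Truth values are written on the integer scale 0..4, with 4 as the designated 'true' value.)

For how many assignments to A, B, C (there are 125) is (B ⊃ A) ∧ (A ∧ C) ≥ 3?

20

value 4: 5 assignments (counts)
value 3: 15 assignments (counts)
value 2: 25 assignments
value 1: 35 assignments
value 0: 45 assignments
So 20 of the 125 assignments meet the threshold.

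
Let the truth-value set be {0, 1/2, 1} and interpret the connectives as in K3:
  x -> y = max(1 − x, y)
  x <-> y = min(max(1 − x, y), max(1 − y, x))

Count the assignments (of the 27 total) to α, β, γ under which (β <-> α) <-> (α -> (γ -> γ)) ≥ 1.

value 1: 5 assignments (counts)
value 1/2: 17 assignments
value 0: 5 assignments
So 5 of the 27 assignments meet the threshold.

5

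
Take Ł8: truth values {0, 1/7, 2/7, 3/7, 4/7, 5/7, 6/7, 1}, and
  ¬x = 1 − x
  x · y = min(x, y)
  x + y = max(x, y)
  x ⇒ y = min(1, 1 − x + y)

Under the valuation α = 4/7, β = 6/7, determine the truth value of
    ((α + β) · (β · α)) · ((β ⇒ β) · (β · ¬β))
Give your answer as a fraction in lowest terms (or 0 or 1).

α + β = 4/7 + 6/7 = 6/7
β · α = 6/7 · 4/7 = 4/7
(α + β) · (β · α) = 6/7 · 4/7 = 4/7
β ⇒ β = 6/7 ⇒ 6/7 = 1
¬β = ¬6/7 = 1/7
β · ¬β = 6/7 · 1/7 = 1/7
(β ⇒ β) · (β · ¬β) = 1 · 1/7 = 1/7
((α + β) · (β · α)) · ((β ⇒ β) · (β · ¬β)) = 4/7 · 1/7 = 1/7

1/7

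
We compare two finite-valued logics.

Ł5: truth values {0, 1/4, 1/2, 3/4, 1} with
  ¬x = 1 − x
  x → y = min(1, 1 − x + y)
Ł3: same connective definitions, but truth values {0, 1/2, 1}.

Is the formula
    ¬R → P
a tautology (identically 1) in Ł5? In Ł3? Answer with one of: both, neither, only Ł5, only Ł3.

neither

In Ł5: at P = 0, R = 0 the value is 0 — not a tautology.
In Ł3: at P = 0, R = 0 the value is 0 — not a tautology.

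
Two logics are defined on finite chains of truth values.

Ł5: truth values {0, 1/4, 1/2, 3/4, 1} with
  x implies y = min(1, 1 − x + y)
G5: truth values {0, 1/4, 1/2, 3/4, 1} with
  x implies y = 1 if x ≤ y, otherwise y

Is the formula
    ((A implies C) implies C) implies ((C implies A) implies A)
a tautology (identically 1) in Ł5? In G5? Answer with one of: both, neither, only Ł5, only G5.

only Ł5

In Ł5: every assignment gives 1 — tautology.
In G5: at A = 1/4, C = 0 the value is 1/4 — not a tautology.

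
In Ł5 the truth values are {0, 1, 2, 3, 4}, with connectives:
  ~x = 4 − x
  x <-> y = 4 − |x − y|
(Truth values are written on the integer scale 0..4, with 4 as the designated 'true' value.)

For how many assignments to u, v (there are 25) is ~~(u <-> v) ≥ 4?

5

value 4: 5 assignments (counts)
value 3: 8 assignments
value 2: 6 assignments
value 1: 4 assignments
value 0: 2 assignments
So 5 of the 25 assignments meet the threshold.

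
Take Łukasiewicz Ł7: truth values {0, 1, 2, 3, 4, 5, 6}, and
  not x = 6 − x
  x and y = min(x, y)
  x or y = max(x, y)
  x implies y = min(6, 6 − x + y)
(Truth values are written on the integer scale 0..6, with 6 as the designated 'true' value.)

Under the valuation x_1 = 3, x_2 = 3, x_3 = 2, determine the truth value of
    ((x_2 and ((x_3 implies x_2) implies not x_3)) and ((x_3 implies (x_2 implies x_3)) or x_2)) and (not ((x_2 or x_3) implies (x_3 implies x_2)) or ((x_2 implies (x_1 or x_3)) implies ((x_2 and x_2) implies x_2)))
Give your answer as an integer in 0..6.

x_3 implies x_2 = 2 implies 3 = 6
not x_3 = not 2 = 4
(x_3 implies x_2) implies not x_3 = 6 implies 4 = 4
x_2 and ((x_3 implies x_2) implies not x_3) = 3 and 4 = 3
x_2 implies x_3 = 3 implies 2 = 5
x_3 implies (x_2 implies x_3) = 2 implies 5 = 6
(x_3 implies (x_2 implies x_3)) or x_2 = 6 or 3 = 6
(x_2 and ((x_3 implies x_2) implies not x_3)) and ((x_3 implies (x_2 implies x_3)) or x_2) = 3 and 6 = 3
x_2 or x_3 = 3 or 2 = 3
x_3 implies x_2 = 2 implies 3 = 6
(x_2 or x_3) implies (x_3 implies x_2) = 3 implies 6 = 6
not ((x_2 or x_3) implies (x_3 implies x_2)) = not 6 = 0
x_1 or x_3 = 3 or 2 = 3
x_2 implies (x_1 or x_3) = 3 implies 3 = 6
x_2 and x_2 = 3 and 3 = 3
(x_2 and x_2) implies x_2 = 3 implies 3 = 6
(x_2 implies (x_1 or x_3)) implies ((x_2 and x_2) implies x_2) = 6 implies 6 = 6
not ((x_2 or x_3) implies (x_3 implies x_2)) or ((x_2 implies (x_1 or x_3)) implies ((x_2 and x_2) implies x_2)) = 0 or 6 = 6
((x_2 and ((x_3 implies x_2) implies not x_3)) and ((x_3 implies (x_2 implies x_3)) or x_2)) and (not ((x_2 or x_3) implies (x_3 implies x_2)) or ((x_2 implies (x_1 or x_3)) implies ((x_2 and x_2) implies x_2))) = 3 and 6 = 3

3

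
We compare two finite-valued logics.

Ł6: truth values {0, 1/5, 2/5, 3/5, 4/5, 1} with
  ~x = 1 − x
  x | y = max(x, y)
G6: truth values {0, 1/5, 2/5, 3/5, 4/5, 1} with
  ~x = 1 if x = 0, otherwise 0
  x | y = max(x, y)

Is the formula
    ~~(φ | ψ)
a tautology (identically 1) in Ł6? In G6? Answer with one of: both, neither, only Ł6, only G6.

neither

In Ł6: at φ = 0, ψ = 0 the value is 0 — not a tautology.
In G6: at φ = 0, ψ = 0 the value is 0 — not a tautology.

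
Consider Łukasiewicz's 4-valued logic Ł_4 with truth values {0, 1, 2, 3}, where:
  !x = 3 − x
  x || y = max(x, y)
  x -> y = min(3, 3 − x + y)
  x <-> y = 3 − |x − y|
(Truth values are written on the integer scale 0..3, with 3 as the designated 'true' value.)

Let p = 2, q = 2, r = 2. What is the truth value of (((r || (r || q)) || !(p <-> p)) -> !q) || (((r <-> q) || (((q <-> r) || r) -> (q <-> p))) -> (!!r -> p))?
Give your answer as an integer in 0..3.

3

r || q = 2 || 2 = 2
r || (r || q) = 2 || 2 = 2
p <-> p = 2 <-> 2 = 3
!(p <-> p) = !3 = 0
(r || (r || q)) || !(p <-> p) = 2 || 0 = 2
!q = !2 = 1
((r || (r || q)) || !(p <-> p)) -> !q = 2 -> 1 = 2
r <-> q = 2 <-> 2 = 3
q <-> r = 2 <-> 2 = 3
(q <-> r) || r = 3 || 2 = 3
q <-> p = 2 <-> 2 = 3
((q <-> r) || r) -> (q <-> p) = 3 -> 3 = 3
(r <-> q) || (((q <-> r) || r) -> (q <-> p)) = 3 || 3 = 3
!r = !2 = 1
!!r = !1 = 2
!!r -> p = 2 -> 2 = 3
((r <-> q) || (((q <-> r) || r) -> (q <-> p))) -> (!!r -> p) = 3 -> 3 = 3
(((r || (r || q)) || !(p <-> p)) -> !q) || (((r <-> q) || (((q <-> r) || r) -> (q <-> p))) -> (!!r -> p)) = 2 || 3 = 3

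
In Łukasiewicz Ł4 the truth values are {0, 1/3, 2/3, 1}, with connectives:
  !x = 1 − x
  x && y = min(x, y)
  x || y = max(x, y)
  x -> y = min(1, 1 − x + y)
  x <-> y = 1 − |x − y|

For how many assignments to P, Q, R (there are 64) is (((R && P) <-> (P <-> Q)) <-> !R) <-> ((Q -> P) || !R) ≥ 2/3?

44

value 1: 19 assignments (counts)
value 2/3: 25 assignments (counts)
value 1/3: 14 assignments
value 0: 6 assignments
So 44 of the 64 assignments meet the threshold.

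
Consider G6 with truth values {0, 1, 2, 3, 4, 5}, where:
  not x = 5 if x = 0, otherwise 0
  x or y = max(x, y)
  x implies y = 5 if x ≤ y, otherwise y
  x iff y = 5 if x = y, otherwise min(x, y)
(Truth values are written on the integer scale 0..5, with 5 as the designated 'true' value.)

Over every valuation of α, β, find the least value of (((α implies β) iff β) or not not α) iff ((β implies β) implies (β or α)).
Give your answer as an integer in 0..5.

1

Take α = 1, β = 0:
α implies β = 1 implies 0 = 0
(α implies β) iff β = 0 iff 0 = 5
not α = not 1 = 0
not not α = not 0 = 5
((α implies β) iff β) or not not α = 5 or 5 = 5
β implies β = 0 implies 0 = 5
β or α = 0 or 1 = 1
(β implies β) implies (β or α) = 5 implies 1 = 1
(((α implies β) iff β) or not not α) iff ((β implies β) implies (β or α)) = 5 iff 1 = 1
No assignment yields a value below 1, so this is the minimum.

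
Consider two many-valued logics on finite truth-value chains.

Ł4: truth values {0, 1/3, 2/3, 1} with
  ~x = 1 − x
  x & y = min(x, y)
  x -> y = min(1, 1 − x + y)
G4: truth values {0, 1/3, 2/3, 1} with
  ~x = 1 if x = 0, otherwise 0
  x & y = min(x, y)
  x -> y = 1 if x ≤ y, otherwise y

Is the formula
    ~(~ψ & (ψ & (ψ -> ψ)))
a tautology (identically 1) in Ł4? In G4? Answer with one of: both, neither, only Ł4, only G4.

In Ł4: at ψ = 1/3 the value is 2/3 — not a tautology.
In G4: every assignment gives 1 — tautology.

only G4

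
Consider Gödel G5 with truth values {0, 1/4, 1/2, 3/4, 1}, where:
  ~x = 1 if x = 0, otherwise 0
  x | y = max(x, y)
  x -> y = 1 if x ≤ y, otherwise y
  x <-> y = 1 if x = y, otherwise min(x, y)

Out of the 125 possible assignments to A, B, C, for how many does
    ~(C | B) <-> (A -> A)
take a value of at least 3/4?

value 1: 5 assignments (counts)
value 0: 120 assignments
So 5 of the 125 assignments meet the threshold.

5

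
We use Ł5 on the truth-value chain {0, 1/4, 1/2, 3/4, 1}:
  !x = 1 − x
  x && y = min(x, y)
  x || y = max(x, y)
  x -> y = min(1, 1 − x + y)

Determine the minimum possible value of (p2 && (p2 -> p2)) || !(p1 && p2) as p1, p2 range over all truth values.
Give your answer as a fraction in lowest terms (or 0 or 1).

Take p1 = 1/2, p2 = 1/2:
p2 -> p2 = 1/2 -> 1/2 = 1
p2 && (p2 -> p2) = 1/2 && 1 = 1/2
p1 && p2 = 1/2 && 1/2 = 1/2
!(p1 && p2) = !1/2 = 1/2
(p2 && (p2 -> p2)) || !(p1 && p2) = 1/2 || 1/2 = 1/2
No assignment yields a value below 1/2, so this is the minimum.

1/2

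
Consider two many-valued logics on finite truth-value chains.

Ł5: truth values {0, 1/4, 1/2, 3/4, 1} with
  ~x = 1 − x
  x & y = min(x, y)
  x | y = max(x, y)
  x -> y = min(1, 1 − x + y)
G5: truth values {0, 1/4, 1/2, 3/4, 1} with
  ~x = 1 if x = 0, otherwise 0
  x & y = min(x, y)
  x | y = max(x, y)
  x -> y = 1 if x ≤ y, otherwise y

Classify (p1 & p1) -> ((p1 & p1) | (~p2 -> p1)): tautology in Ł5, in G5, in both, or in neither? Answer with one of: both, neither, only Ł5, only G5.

both

In Ł5: every assignment gives 1 — tautology.
In G5: every assignment gives 1 — tautology.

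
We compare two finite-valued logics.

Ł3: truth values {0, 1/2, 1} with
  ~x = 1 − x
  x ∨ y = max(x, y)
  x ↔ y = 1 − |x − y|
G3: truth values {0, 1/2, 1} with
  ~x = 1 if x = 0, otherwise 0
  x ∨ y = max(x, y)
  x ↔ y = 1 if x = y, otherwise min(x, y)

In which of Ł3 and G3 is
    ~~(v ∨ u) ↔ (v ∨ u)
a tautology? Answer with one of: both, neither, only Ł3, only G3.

In Ł3: every assignment gives 1 — tautology.
In G3: at u = 0, v = 1/2 the value is 1/2 — not a tautology.

only Ł3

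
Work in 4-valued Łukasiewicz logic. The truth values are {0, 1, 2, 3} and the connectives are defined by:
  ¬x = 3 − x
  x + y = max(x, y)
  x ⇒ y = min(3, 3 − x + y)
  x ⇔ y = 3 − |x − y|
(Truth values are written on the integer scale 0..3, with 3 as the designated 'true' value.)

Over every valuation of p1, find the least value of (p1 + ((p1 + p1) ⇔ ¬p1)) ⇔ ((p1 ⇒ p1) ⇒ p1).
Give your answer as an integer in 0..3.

2

Take p1 = 1:
p1 + p1 = 1 + 1 = 1
¬p1 = ¬1 = 2
(p1 + p1) ⇔ ¬p1 = 1 ⇔ 2 = 2
p1 + ((p1 + p1) ⇔ ¬p1) = 1 + 2 = 2
p1 ⇒ p1 = 1 ⇒ 1 = 3
(p1 ⇒ p1) ⇒ p1 = 3 ⇒ 1 = 1
(p1 + ((p1 + p1) ⇔ ¬p1)) ⇔ ((p1 ⇒ p1) ⇒ p1) = 2 ⇔ 1 = 2
No assignment yields a value below 2, so this is the minimum.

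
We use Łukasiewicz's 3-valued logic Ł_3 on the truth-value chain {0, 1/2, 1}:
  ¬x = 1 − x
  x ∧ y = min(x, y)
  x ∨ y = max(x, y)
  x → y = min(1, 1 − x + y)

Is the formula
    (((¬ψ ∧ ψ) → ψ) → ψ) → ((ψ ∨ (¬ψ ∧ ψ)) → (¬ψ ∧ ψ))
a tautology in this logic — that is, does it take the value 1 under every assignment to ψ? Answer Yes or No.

No

Counterexample: take ψ = 1.
¬ψ = ¬1 = 0
¬ψ ∧ ψ = 0 ∧ 1 = 0
(¬ψ ∧ ψ) → ψ = 0 → 1 = 1
((¬ψ ∧ ψ) → ψ) → ψ = 1 → 1 = 1
¬ψ = ¬1 = 0
¬ψ ∧ ψ = 0 ∧ 1 = 0
ψ ∨ (¬ψ ∧ ψ) = 1 ∨ 0 = 1
¬ψ = ¬1 = 0
¬ψ ∧ ψ = 0 ∧ 1 = 0
(ψ ∨ (¬ψ ∧ ψ)) → (¬ψ ∧ ψ) = 1 → 0 = 0
(((¬ψ ∧ ψ) → ψ) → ψ) → ((ψ ∨ (¬ψ ∧ ψ)) → (¬ψ ∧ ψ)) = 1 → 0 = 0
This gives 0 ≠ 1.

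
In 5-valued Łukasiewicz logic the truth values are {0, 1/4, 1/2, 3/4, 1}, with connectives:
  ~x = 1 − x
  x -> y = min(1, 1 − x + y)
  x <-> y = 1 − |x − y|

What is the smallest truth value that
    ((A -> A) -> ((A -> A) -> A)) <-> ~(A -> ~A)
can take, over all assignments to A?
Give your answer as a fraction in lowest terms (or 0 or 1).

1/2

Take A = 1/2:
A -> A = 1/2 -> 1/2 = 1
A -> A = 1/2 -> 1/2 = 1
(A -> A) -> A = 1 -> 1/2 = 1/2
(A -> A) -> ((A -> A) -> A) = 1 -> 1/2 = 1/2
~A = ~1/2 = 1/2
A -> ~A = 1/2 -> 1/2 = 1
~(A -> ~A) = ~1 = 0
((A -> A) -> ((A -> A) -> A)) <-> ~(A -> ~A) = 1/2 <-> 0 = 1/2
No assignment yields a value below 1/2, so this is the minimum.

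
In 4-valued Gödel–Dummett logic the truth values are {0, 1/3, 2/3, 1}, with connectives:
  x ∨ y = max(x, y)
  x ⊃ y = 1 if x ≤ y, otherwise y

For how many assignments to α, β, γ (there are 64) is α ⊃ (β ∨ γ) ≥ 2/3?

value 1: 50 assignments (counts)
value 2/3: 5 assignments (counts)
value 1/3: 6 assignments
value 0: 3 assignments
So 55 of the 64 assignments meet the threshold.

55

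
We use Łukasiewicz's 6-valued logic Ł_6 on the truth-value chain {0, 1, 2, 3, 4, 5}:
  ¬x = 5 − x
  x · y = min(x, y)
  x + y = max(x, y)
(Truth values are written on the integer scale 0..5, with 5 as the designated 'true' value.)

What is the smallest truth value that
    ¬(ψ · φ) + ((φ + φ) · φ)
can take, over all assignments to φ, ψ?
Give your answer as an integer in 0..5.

Take φ = 2, ψ = 2:
ψ · φ = 2 · 2 = 2
¬(ψ · φ) = ¬2 = 3
φ + φ = 2 + 2 = 2
(φ + φ) · φ = 2 · 2 = 2
¬(ψ · φ) + ((φ + φ) · φ) = 3 + 2 = 3
No assignment yields a value below 3, so this is the minimum.

3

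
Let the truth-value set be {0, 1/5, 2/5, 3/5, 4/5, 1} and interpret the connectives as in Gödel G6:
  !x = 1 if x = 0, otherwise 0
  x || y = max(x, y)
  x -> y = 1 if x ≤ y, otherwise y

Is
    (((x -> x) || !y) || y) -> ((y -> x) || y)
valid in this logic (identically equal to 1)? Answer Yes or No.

Counterexample: take x = 0, y = 1/5.
x -> x = 0 -> 0 = 1
!y = !1/5 = 0
(x -> x) || !y = 1 || 0 = 1
((x -> x) || !y) || y = 1 || 1/5 = 1
y -> x = 1/5 -> 0 = 0
(y -> x) || y = 0 || 1/5 = 1/5
(((x -> x) || !y) || y) -> ((y -> x) || y) = 1 -> 1/5 = 1/5
This gives 1/5 ≠ 1.

No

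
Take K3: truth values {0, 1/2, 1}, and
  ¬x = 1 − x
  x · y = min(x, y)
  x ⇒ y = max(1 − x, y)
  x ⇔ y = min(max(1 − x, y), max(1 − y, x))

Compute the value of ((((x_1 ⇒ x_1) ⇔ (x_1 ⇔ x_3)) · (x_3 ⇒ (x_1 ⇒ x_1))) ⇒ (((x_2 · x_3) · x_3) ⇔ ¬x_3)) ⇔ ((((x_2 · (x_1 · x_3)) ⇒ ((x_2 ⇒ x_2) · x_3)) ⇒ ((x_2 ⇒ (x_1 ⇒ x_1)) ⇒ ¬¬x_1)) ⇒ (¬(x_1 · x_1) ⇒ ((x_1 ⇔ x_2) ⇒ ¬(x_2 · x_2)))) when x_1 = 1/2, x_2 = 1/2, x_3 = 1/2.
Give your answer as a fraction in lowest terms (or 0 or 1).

1/2

x_1 ⇒ x_1 = 1/2 ⇒ 1/2 = 1/2
x_1 ⇔ x_3 = 1/2 ⇔ 1/2 = 1/2
(x_1 ⇒ x_1) ⇔ (x_1 ⇔ x_3) = 1/2 ⇔ 1/2 = 1/2
x_1 ⇒ x_1 = 1/2 ⇒ 1/2 = 1/2
x_3 ⇒ (x_1 ⇒ x_1) = 1/2 ⇒ 1/2 = 1/2
((x_1 ⇒ x_1) ⇔ (x_1 ⇔ x_3)) · (x_3 ⇒ (x_1 ⇒ x_1)) = 1/2 · 1/2 = 1/2
x_2 · x_3 = 1/2 · 1/2 = 1/2
(x_2 · x_3) · x_3 = 1/2 · 1/2 = 1/2
¬x_3 = ¬1/2 = 1/2
((x_2 · x_3) · x_3) ⇔ ¬x_3 = 1/2 ⇔ 1/2 = 1/2
(((x_1 ⇒ x_1) ⇔ (x_1 ⇔ x_3)) · (x_3 ⇒ (x_1 ⇒ x_1))) ⇒ (((x_2 · x_3) · x_3) ⇔ ¬x_3) = 1/2 ⇒ 1/2 = 1/2
x_1 · x_3 = 1/2 · 1/2 = 1/2
x_2 · (x_1 · x_3) = 1/2 · 1/2 = 1/2
x_2 ⇒ x_2 = 1/2 ⇒ 1/2 = 1/2
(x_2 ⇒ x_2) · x_3 = 1/2 · 1/2 = 1/2
(x_2 · (x_1 · x_3)) ⇒ ((x_2 ⇒ x_2) · x_3) = 1/2 ⇒ 1/2 = 1/2
x_1 ⇒ x_1 = 1/2 ⇒ 1/2 = 1/2
x_2 ⇒ (x_1 ⇒ x_1) = 1/2 ⇒ 1/2 = 1/2
¬x_1 = ¬1/2 = 1/2
¬¬x_1 = ¬1/2 = 1/2
(x_2 ⇒ (x_1 ⇒ x_1)) ⇒ ¬¬x_1 = 1/2 ⇒ 1/2 = 1/2
((x_2 · (x_1 · x_3)) ⇒ ((x_2 ⇒ x_2) · x_3)) ⇒ ((x_2 ⇒ (x_1 ⇒ x_1)) ⇒ ¬¬x_1) = 1/2 ⇒ 1/2 = 1/2
x_1 · x_1 = 1/2 · 1/2 = 1/2
¬(x_1 · x_1) = ¬1/2 = 1/2
x_1 ⇔ x_2 = 1/2 ⇔ 1/2 = 1/2
x_2 · x_2 = 1/2 · 1/2 = 1/2
¬(x_2 · x_2) = ¬1/2 = 1/2
(x_1 ⇔ x_2) ⇒ ¬(x_2 · x_2) = 1/2 ⇒ 1/2 = 1/2
¬(x_1 · x_1) ⇒ ((x_1 ⇔ x_2) ⇒ ¬(x_2 · x_2)) = 1/2 ⇒ 1/2 = 1/2
(((x_2 · (x_1 · x_3)) ⇒ ((x_2 ⇒ x_2) · x_3)) ⇒ ((x_2 ⇒ (x_1 ⇒ x_1)) ⇒ ¬¬x_1)) ⇒ (¬(x_1 · x_1) ⇒ ((x_1 ⇔ x_2) ⇒ ¬(x_2 · x_2))) = 1/2 ⇒ 1/2 = 1/2
((((x_1 ⇒ x_1) ⇔ (x_1 ⇔ x_3)) · (x_3 ⇒ (x_1 ⇒ x_1))) ⇒ (((x_2 · x_3) · x_3) ⇔ ¬x_3)) ⇔ ((((x_2 · (x_1 · x_3)) ⇒ ((x_2 ⇒ x_2) · x_3)) ⇒ ((x_2 ⇒ (x_1 ⇒ x_1)) ⇒ ¬¬x_1)) ⇒ (¬(x_1 · x_1) ⇒ ((x_1 ⇔ x_2) ⇒ ¬(x_2 · x_2)))) = 1/2 ⇔ 1/2 = 1/2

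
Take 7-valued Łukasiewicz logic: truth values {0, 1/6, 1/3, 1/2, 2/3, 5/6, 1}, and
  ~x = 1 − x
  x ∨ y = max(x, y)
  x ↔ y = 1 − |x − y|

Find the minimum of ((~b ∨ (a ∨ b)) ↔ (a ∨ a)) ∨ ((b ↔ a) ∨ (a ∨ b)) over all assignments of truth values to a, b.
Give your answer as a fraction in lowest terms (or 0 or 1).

1/2

Take a = 0, b = 1/2:
~b = ~1/2 = 1/2
a ∨ b = 0 ∨ 1/2 = 1/2
~b ∨ (a ∨ b) = 1/2 ∨ 1/2 = 1/2
a ∨ a = 0 ∨ 0 = 0
(~b ∨ (a ∨ b)) ↔ (a ∨ a) = 1/2 ↔ 0 = 1/2
b ↔ a = 1/2 ↔ 0 = 1/2
a ∨ b = 0 ∨ 1/2 = 1/2
(b ↔ a) ∨ (a ∨ b) = 1/2 ∨ 1/2 = 1/2
((~b ∨ (a ∨ b)) ↔ (a ∨ a)) ∨ ((b ↔ a) ∨ (a ∨ b)) = 1/2 ∨ 1/2 = 1/2
No assignment yields a value below 1/2, so this is the minimum.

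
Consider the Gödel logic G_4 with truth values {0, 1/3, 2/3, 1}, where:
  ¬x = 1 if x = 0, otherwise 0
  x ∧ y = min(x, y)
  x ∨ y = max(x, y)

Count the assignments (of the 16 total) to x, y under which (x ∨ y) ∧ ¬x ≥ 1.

x = 0, y = 0 ↦ 0  <
x = 0, y = 1/3 ↦ 1/3  <
x = 0, y = 2/3 ↦ 2/3  <
x = 0, y = 1 ↦ 1  ≥
x = 1/3, y = 0 ↦ 0  <
x = 1/3, y = 1/3 ↦ 0  <
x = 1/3, y = 2/3 ↦ 0  <
x = 1/3, y = 1 ↦ 0  <
x = 2/3, y = 0 ↦ 0  <
x = 2/3, y = 1/3 ↦ 0  <
x = 2/3, y = 2/3 ↦ 0  <
x = 2/3, y = 1 ↦ 0  <
x = 1, y = 0 ↦ 0  <
x = 1, y = 1/3 ↦ 0  <
x = 1, y = 2/3 ↦ 0  <
x = 1, y = 1 ↦ 0  <
So 1 of the 16 assignments meets the threshold.

1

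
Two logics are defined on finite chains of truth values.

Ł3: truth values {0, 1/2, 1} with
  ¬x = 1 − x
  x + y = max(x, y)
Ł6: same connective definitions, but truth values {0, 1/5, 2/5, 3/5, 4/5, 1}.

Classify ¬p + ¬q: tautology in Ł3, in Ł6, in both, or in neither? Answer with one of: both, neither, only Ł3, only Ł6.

neither

In Ł3: at p = 1/2, q = 1/2 the value is 1/2 — not a tautology.
In Ł6: at p = 1/5, q = 1/5 the value is 4/5 — not a tautology.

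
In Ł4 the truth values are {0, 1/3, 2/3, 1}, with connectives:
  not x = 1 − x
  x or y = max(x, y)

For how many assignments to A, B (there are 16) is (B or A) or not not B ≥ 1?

A = 0, B = 0 ↦ 0  <
A = 0, B = 1/3 ↦ 1/3  <
A = 0, B = 2/3 ↦ 2/3  <
A = 0, B = 1 ↦ 1  ≥
A = 1/3, B = 0 ↦ 1/3  <
A = 1/3, B = 1/3 ↦ 1/3  <
A = 1/3, B = 2/3 ↦ 2/3  <
A = 1/3, B = 1 ↦ 1  ≥
A = 2/3, B = 0 ↦ 2/3  <
A = 2/3, B = 1/3 ↦ 2/3  <
A = 2/3, B = 2/3 ↦ 2/3  <
A = 2/3, B = 1 ↦ 1  ≥
A = 1, B = 0 ↦ 1  ≥
A = 1, B = 1/3 ↦ 1  ≥
A = 1, B = 2/3 ↦ 1  ≥
A = 1, B = 1 ↦ 1  ≥
So 7 of the 16 assignments meet the threshold.

7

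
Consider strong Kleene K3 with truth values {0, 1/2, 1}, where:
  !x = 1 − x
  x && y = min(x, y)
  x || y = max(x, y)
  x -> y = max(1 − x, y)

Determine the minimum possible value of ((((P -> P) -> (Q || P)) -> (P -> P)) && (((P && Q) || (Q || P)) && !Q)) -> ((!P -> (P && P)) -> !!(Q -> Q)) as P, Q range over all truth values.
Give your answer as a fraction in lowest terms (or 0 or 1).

1/2

Take P = 1/2, Q = 1/2:
P -> P = 1/2 -> 1/2 = 1/2
Q || P = 1/2 || 1/2 = 1/2
(P -> P) -> (Q || P) = 1/2 -> 1/2 = 1/2
P -> P = 1/2 -> 1/2 = 1/2
((P -> P) -> (Q || P)) -> (P -> P) = 1/2 -> 1/2 = 1/2
P && Q = 1/2 && 1/2 = 1/2
Q || P = 1/2 || 1/2 = 1/2
(P && Q) || (Q || P) = 1/2 || 1/2 = 1/2
!Q = !1/2 = 1/2
((P && Q) || (Q || P)) && !Q = 1/2 && 1/2 = 1/2
(((P -> P) -> (Q || P)) -> (P -> P)) && (((P && Q) || (Q || P)) && !Q) = 1/2 && 1/2 = 1/2
!P = !1/2 = 1/2
P && P = 1/2 && 1/2 = 1/2
!P -> (P && P) = 1/2 -> 1/2 = 1/2
Q -> Q = 1/2 -> 1/2 = 1/2
!(Q -> Q) = !1/2 = 1/2
!!(Q -> Q) = !1/2 = 1/2
(!P -> (P && P)) -> !!(Q -> Q) = 1/2 -> 1/2 = 1/2
((((P -> P) -> (Q || P)) -> (P -> P)) && (((P && Q) || (Q || P)) && !Q)) -> ((!P -> (P && P)) -> !!(Q -> Q)) = 1/2 -> 1/2 = 1/2
No assignment yields a value below 1/2, so this is the minimum.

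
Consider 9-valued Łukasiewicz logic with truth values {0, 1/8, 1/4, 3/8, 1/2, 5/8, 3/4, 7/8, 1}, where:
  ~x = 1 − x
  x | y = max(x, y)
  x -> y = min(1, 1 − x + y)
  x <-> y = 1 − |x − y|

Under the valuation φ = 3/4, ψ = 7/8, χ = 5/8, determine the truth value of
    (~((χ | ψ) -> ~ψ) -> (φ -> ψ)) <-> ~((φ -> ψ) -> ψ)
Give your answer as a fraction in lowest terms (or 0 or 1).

χ | ψ = 5/8 | 7/8 = 7/8
~ψ = ~7/8 = 1/8
(χ | ψ) -> ~ψ = 7/8 -> 1/8 = 1/4
~((χ | ψ) -> ~ψ) = ~1/4 = 3/4
φ -> ψ = 3/4 -> 7/8 = 1
~((χ | ψ) -> ~ψ) -> (φ -> ψ) = 3/4 -> 1 = 1
φ -> ψ = 3/4 -> 7/8 = 1
(φ -> ψ) -> ψ = 1 -> 7/8 = 7/8
~((φ -> ψ) -> ψ) = ~7/8 = 1/8
(~((χ | ψ) -> ~ψ) -> (φ -> ψ)) <-> ~((φ -> ψ) -> ψ) = 1 <-> 1/8 = 1/8

1/8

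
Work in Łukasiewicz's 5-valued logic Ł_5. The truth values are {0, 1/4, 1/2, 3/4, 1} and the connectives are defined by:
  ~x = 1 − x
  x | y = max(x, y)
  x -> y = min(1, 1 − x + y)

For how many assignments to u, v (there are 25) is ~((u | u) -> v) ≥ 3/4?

value 1: 1 assignment (counts)
value 3/4: 2 assignments (counts)
value 1/2: 3 assignments
value 1/4: 4 assignments
value 0: 15 assignments
So 3 of the 25 assignments meet the threshold.

3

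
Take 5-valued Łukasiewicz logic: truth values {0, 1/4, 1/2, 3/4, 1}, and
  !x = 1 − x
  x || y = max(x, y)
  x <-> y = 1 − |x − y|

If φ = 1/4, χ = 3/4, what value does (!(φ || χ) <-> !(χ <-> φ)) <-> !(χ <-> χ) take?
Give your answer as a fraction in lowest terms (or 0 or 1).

1/4

φ || χ = 1/4 || 3/4 = 3/4
!(φ || χ) = !3/4 = 1/4
χ <-> φ = 3/4 <-> 1/4 = 1/2
!(χ <-> φ) = !1/2 = 1/2
!(φ || χ) <-> !(χ <-> φ) = 1/4 <-> 1/2 = 3/4
χ <-> χ = 3/4 <-> 3/4 = 1
!(χ <-> χ) = !1 = 0
(!(φ || χ) <-> !(χ <-> φ)) <-> !(χ <-> χ) = 3/4 <-> 0 = 1/4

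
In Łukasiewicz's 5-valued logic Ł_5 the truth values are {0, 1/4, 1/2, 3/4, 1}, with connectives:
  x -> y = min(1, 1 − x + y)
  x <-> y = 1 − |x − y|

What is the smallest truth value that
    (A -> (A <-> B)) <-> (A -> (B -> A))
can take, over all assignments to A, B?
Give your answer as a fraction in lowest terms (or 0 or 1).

0

Take A = 1, B = 0:
A <-> B = 1 <-> 0 = 0
A -> (A <-> B) = 1 -> 0 = 0
B -> A = 0 -> 1 = 1
A -> (B -> A) = 1 -> 1 = 1
(A -> (A <-> B)) <-> (A -> (B -> A)) = 0 <-> 1 = 0
No assignment yields a value below 0, so this is the minimum.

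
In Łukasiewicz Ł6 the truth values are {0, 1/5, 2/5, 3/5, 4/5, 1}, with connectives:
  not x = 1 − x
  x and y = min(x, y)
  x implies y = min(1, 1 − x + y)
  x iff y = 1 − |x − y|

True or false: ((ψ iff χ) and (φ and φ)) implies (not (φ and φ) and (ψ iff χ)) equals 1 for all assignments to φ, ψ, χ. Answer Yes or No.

Counterexample: take φ = 3/5, ψ = 0, χ = 0.
ψ iff χ = 0 iff 0 = 1
φ and φ = 3/5 and 3/5 = 3/5
(ψ iff χ) and (φ and φ) = 1 and 3/5 = 3/5
φ and φ = 3/5 and 3/5 = 3/5
not (φ and φ) = not 3/5 = 2/5
ψ iff χ = 0 iff 0 = 1
not (φ and φ) and (ψ iff χ) = 2/5 and 1 = 2/5
((ψ iff χ) and (φ and φ)) implies (not (φ and φ) and (ψ iff χ)) = 3/5 implies 2/5 = 4/5
This gives 4/5 ≠ 1.

No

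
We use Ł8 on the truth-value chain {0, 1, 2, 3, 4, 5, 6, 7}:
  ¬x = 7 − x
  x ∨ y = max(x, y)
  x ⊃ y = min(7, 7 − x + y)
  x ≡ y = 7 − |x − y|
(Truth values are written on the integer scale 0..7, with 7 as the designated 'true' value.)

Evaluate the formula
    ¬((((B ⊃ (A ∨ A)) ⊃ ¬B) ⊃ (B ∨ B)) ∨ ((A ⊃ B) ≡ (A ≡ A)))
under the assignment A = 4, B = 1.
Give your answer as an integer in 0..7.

A ∨ A = 4 ∨ 4 = 4
B ⊃ (A ∨ A) = 1 ⊃ 4 = 7
¬B = ¬1 = 6
(B ⊃ (A ∨ A)) ⊃ ¬B = 7 ⊃ 6 = 6
B ∨ B = 1 ∨ 1 = 1
((B ⊃ (A ∨ A)) ⊃ ¬B) ⊃ (B ∨ B) = 6 ⊃ 1 = 2
A ⊃ B = 4 ⊃ 1 = 4
A ≡ A = 4 ≡ 4 = 7
(A ⊃ B) ≡ (A ≡ A) = 4 ≡ 7 = 4
(((B ⊃ (A ∨ A)) ⊃ ¬B) ⊃ (B ∨ B)) ∨ ((A ⊃ B) ≡ (A ≡ A)) = 2 ∨ 4 = 4
¬((((B ⊃ (A ∨ A)) ⊃ ¬B) ⊃ (B ∨ B)) ∨ ((A ⊃ B) ≡ (A ≡ A))) = ¬4 = 3

3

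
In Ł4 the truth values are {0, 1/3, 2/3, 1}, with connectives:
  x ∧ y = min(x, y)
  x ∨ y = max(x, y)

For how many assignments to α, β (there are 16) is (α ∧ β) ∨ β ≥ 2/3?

α = 0, β = 0 ↦ 0  <
α = 0, β = 1/3 ↦ 1/3  <
α = 0, β = 2/3 ↦ 2/3  ≥
α = 0, β = 1 ↦ 1  ≥
α = 1/3, β = 0 ↦ 0  <
α = 1/3, β = 1/3 ↦ 1/3  <
α = 1/3, β = 2/3 ↦ 2/3  ≥
α = 1/3, β = 1 ↦ 1  ≥
α = 2/3, β = 0 ↦ 0  <
α = 2/3, β = 1/3 ↦ 1/3  <
α = 2/3, β = 2/3 ↦ 2/3  ≥
α = 2/3, β = 1 ↦ 1  ≥
α = 1, β = 0 ↦ 0  <
α = 1, β = 1/3 ↦ 1/3  <
α = 1, β = 2/3 ↦ 2/3  ≥
α = 1, β = 1 ↦ 1  ≥
So 8 of the 16 assignments meet the threshold.

8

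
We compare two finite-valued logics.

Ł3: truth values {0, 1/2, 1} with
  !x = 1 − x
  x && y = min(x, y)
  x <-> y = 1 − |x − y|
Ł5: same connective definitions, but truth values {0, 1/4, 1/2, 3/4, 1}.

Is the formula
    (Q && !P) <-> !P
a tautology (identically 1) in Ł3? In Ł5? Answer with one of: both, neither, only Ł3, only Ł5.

In Ł3: at P = 0, Q = 0 the value is 0 — not a tautology.
In Ł5: at P = 0, Q = 0 the value is 0 — not a tautology.

neither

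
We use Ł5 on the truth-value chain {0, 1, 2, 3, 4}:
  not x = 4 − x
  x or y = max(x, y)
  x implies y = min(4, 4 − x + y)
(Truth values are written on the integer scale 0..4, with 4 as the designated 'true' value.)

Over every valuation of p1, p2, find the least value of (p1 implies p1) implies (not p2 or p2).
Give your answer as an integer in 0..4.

Take p1 = 0, p2 = 2:
p1 implies p1 = 0 implies 0 = 4
not p2 = not 2 = 2
not p2 or p2 = 2 or 2 = 2
(p1 implies p1) implies (not p2 or p2) = 4 implies 2 = 2
No assignment yields a value below 2, so this is the minimum.

2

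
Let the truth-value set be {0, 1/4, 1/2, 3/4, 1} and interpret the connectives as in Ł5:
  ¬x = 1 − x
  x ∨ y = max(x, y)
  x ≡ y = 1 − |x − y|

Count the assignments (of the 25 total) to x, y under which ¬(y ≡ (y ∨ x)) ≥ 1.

value 1: 1 assignment (counts)
value 3/4: 2 assignments
value 1/2: 3 assignments
value 1/4: 4 assignments
value 0: 15 assignments
So 1 of the 25 assignments meets the threshold.

1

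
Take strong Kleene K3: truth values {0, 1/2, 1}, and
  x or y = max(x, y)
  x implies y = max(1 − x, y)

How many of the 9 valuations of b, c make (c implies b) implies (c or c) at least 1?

3

b = 0, c = 0 ↦ 0  <
b = 0, c = 1/2 ↦ 1/2  <
b = 0, c = 1 ↦ 1  ≥
b = 1/2, c = 0 ↦ 0  <
b = 1/2, c = 1/2 ↦ 1/2  <
b = 1/2, c = 1 ↦ 1  ≥
b = 1, c = 0 ↦ 0  <
b = 1, c = 1/2 ↦ 1/2  <
b = 1, c = 1 ↦ 1  ≥
So 3 of the 9 assignments meet the threshold.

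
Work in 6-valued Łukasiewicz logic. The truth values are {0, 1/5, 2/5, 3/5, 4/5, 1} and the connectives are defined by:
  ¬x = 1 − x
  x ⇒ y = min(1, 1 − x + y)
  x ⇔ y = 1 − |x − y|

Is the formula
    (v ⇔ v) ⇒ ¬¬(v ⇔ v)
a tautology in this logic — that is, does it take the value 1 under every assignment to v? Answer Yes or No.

v = 0 ↦ 1
v = 1/5 ↦ 1
v = 2/5 ↦ 1
v = 3/5 ↦ 1
v = 4/5 ↦ 1
v = 1 ↦ 1
Every assignment gives a value ≥ 1.

Yes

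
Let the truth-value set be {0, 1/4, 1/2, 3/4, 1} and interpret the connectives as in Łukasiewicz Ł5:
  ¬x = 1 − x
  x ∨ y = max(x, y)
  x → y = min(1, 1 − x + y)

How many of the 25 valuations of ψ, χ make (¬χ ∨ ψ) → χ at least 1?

12

value 1: 12 assignments (counts)
value 3/4: 2 assignments
value 1/2: 5 assignments
value 1/4: 1 assignment
value 0: 5 assignments
So 12 of the 25 assignments meet the threshold.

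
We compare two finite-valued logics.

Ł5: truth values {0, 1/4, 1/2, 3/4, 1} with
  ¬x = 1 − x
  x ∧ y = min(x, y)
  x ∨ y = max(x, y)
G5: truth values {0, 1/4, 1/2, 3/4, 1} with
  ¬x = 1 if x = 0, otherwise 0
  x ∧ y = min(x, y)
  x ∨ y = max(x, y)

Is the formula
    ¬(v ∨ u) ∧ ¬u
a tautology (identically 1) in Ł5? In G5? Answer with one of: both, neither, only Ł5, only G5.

neither

In Ł5: at u = 0, v = 1/4 the value is 3/4 — not a tautology.
In G5: at u = 0, v = 1/4 the value is 0 — not a tautology.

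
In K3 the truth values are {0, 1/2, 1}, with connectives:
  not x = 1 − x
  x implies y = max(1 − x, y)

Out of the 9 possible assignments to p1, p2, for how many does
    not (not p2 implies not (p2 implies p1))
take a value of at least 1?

3

p1 = 0, p2 = 0 ↦ 1  ≥
p1 = 0, p2 = 1/2 ↦ 1/2  <
p1 = 0, p2 = 1 ↦ 0  <
p1 = 1/2, p2 = 0 ↦ 1  ≥
p1 = 1/2, p2 = 1/2 ↦ 1/2  <
p1 = 1/2, p2 = 1 ↦ 0  <
p1 = 1, p2 = 0 ↦ 1  ≥
p1 = 1, p2 = 1/2 ↦ 1/2  <
p1 = 1, p2 = 1 ↦ 0  <
So 3 of the 9 assignments meet the threshold.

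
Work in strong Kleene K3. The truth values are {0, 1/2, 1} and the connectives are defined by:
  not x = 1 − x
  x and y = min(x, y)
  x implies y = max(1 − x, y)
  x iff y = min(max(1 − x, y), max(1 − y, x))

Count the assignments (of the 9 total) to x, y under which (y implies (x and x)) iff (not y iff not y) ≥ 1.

x = 0, y = 0 ↦ 1  ≥
x = 0, y = 1/2 ↦ 1/2  <
x = 0, y = 1 ↦ 0  <
x = 1/2, y = 0 ↦ 1  ≥
x = 1/2, y = 1/2 ↦ 1/2  <
x = 1/2, y = 1 ↦ 1/2  <
x = 1, y = 0 ↦ 1  ≥
x = 1, y = 1/2 ↦ 1/2  <
x = 1, y = 1 ↦ 1  ≥
So 4 of the 9 assignments meet the threshold.

4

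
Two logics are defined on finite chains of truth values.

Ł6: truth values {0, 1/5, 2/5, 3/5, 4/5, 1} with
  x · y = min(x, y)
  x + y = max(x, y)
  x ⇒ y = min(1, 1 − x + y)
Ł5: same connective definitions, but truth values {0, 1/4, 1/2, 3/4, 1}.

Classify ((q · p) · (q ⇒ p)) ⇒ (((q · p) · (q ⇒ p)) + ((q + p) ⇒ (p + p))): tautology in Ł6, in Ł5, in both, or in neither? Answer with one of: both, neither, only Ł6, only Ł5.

In Ł6: every assignment gives 1 — tautology.
In Ł5: every assignment gives 1 — tautology.

both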